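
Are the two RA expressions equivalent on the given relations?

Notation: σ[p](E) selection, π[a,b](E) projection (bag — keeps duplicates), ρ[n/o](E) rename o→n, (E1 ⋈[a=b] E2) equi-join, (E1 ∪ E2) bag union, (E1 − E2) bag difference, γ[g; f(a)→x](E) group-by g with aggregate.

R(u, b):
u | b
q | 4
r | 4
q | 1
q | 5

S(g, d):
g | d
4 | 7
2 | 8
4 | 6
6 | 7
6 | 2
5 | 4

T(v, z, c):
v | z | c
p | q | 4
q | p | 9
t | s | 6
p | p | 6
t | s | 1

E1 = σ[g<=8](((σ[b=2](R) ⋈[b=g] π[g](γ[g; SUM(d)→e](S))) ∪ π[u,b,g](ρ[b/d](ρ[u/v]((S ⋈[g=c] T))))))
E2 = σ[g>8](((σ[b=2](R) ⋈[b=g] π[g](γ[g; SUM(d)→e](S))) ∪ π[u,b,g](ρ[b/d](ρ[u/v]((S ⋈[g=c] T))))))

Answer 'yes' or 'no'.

E1 stepwise |·|:
  R → 4
  σ[b=2](R) → 0
  S → 6
  γ[g; SUM(d)→e](S) → 4
  π[g](γ[g; SUM(d)→e](S)) → 4
  (σ[b=2](R) ⋈[b=g] π[g](γ[g; SUM(d)→e](S))) → 0
  S → 6
  T → 5
  (S ⋈[g=c] T) → 6
  ρ[u/v]((S ⋈[g=c] T)) → 6
  ρ[b/d](ρ[u/v]((S ⋈[g=c] T))) → 6
  π[u,b,g](ρ[b/d](ρ[u/v]((S ⋈[g=c] T)))) → 6
  ((σ[b=2](R) ⋈[b=g] π[g](γ[g; SUM(d)→e](S))) ∪ π[u,b,g](ρ[b/d](ρ[u/v]((S ⋈[g=c] T))))) → 6
  σ[g<=8](((σ[b=2](R) ⋈[b=g] π[g](γ[g; SUM(d)→e](S))) ∪ π[u,b,g](ρ[b/d](ρ[u/v]((S ⋈[g=c] T)))))) → 6
E2 stepwise |·|:
  R → 4
  σ[b=2](R) → 0
  S → 6
  γ[g; SUM(d)→e](S) → 4
  π[g](γ[g; SUM(d)→e](S)) → 4
  (σ[b=2](R) ⋈[b=g] π[g](γ[g; SUM(d)→e](S))) → 0
  S → 6
  T → 5
  (S ⋈[g=c] T) → 6
  ρ[u/v]((S ⋈[g=c] T)) → 6
  ρ[b/d](ρ[u/v]((S ⋈[g=c] T))) → 6
  π[u,b,g](ρ[b/d](ρ[u/v]((S ⋈[g=c] T)))) → 6
  ((σ[b=2](R) ⋈[b=g] π[g](γ[g; SUM(d)→e](S))) ∪ π[u,b,g](ρ[b/d](ρ[u/v]((S ⋈[g=c] T))))) → 6
  σ[g>8](((σ[b=2](R) ⋈[b=g] π[g](γ[g; SUM(d)→e](S))) ∪ π[u,b,g](ρ[b/d](ρ[u/v]((S ⋈[g=c] T)))))) → 0

E1 result:
u | b | g
p | 2 | 6
p | 6 | 4
p | 7 | 4
p | 7 | 6
t | 2 | 6
t | 7 | 6
E2 result:
u | b | g
(0 rows)
Witness: ('p', 7, 6) appears 1× in E1 but 0× in E2.

no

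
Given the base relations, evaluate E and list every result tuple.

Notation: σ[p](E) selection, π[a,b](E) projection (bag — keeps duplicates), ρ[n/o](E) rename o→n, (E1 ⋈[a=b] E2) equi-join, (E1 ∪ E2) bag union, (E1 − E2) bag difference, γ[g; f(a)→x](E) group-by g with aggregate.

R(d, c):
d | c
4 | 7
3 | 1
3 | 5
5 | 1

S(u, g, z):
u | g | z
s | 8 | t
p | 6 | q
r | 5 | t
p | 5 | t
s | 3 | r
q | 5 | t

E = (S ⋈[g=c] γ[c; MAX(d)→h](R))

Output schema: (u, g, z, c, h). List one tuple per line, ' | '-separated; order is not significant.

Row counts bottom-up:
  S → 6
  R → 4
  γ[c; MAX(d)→h](R) → 3
  (S ⋈[g=c] γ[c; MAX(d)→h](R)) → 3

== RESULT ==
u | g | z | c | h
p | 5 | t | 5 | 3
q | 5 | t | 5 | 3
r | 5 | t | 5 | 3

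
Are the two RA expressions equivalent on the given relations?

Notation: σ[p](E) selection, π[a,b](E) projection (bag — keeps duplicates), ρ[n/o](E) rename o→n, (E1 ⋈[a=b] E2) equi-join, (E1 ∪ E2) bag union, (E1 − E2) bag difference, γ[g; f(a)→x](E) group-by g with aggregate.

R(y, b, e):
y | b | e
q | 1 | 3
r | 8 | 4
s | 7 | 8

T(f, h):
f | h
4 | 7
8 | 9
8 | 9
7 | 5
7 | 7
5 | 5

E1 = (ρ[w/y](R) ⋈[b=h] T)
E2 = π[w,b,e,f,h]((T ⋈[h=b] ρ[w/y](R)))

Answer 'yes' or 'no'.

E1 stepwise |·|:
  R → 3
  ρ[w/y](R) → 3
  T → 6
  (ρ[w/y](R) ⋈[b=h] T) → 2
E2 stepwise |·|:
  T → 6
  R → 3
  ρ[w/y](R) → 3
  (T ⋈[h=b] ρ[w/y](R)) → 2
  π[w,b,e,f,h]((T ⋈[h=b] ρ[w/y](R))) → 2

E1 and E2 produce the same multiset:
w | b | e | f | h
s | 7 | 8 | 4 | 7
s | 7 | 8 | 7 | 7

yes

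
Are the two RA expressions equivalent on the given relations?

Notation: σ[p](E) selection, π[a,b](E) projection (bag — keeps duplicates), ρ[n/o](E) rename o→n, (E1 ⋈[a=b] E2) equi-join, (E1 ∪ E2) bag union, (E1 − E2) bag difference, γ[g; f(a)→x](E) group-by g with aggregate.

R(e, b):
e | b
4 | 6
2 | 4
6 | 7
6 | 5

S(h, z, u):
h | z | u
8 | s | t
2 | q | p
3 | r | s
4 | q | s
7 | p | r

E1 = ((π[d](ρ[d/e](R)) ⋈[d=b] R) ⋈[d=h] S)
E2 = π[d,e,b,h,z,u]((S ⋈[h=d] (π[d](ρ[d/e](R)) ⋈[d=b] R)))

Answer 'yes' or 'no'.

E1 subexpression sizes:
  R → 4
  ρ[d/e](R) → 4
  π[d](ρ[d/e](R)) → 4
  R → 4
  (π[d](ρ[d/e](R)) ⋈[d=b] R) → 3
  S → 5
  ((π[d](ρ[d/e](R)) ⋈[d=b] R) ⋈[d=h] S) → 1
E2 subexpression sizes:
  S → 5
  R → 4
  ρ[d/e](R) → 4
  π[d](ρ[d/e](R)) → 4
  R → 4
  (π[d](ρ[d/e](R)) ⋈[d=b] R) → 3
  (S ⋈[h=d] (π[d](ρ[d/e](R)) ⋈[d=b] R)) → 1
  π[d,e,b,h,z,u]((S ⋈[h=d] (π[d](ρ[d/e](R)) ⋈[d=b] R))) → 1

E1 and E2 produce the same multiset:
d | e | b | h | z | u
4 | 2 | 4 | 4 | q | s

yes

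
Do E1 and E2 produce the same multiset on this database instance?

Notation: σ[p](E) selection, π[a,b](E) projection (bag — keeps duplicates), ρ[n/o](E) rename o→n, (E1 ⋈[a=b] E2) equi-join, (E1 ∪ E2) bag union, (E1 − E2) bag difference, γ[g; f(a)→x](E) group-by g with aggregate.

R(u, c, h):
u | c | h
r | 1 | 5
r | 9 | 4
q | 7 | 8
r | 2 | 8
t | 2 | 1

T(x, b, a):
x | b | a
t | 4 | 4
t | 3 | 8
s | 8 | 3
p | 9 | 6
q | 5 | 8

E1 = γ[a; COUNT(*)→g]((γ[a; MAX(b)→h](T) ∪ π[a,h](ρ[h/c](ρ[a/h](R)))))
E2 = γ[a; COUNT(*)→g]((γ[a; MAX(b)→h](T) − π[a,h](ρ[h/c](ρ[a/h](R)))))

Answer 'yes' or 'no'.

E1 subexpression sizes:
  T → 5
  γ[a; MAX(b)→h](T) → 4
  R → 5
  ρ[a/h](R) → 5
  ρ[h/c](ρ[a/h](R)) → 5
  π[a,h](ρ[h/c](ρ[a/h](R))) → 5
  (γ[a; MAX(b)→h](T) ∪ π[a,h](ρ[h/c](ρ[a/h](R)))) → 9
  γ[a; COUNT(*)→g]((γ[a; MAX(b)→h](T) ∪ π[a,h](ρ[h/c](ρ[a/h](R))))) → 6
E2 subexpression sizes:
  T → 5
  γ[a; MAX(b)→h](T) → 4
  R → 5
  ρ[a/h](R) → 5
  ρ[h/c](ρ[a/h](R)) → 5
  π[a,h](ρ[h/c](ρ[a/h](R))) → 5
  (γ[a; MAX(b)→h](T) − π[a,h](ρ[h/c](ρ[a/h](R)))) → 4
  γ[a; COUNT(*)→g]((γ[a; MAX(b)→h](T) − π[a,h](ρ[h/c](ρ[a/h](R))))) → 4

E1 result:
a | g
1 | 1
3 | 1
4 | 2
5 | 1
6 | 1
8 | 3
E2 result:
a | g
3 | 1
4 | 1
6 | 1
8 | 1
Witness: (8, 1) appears 0× in E1 but 1× in E2.

no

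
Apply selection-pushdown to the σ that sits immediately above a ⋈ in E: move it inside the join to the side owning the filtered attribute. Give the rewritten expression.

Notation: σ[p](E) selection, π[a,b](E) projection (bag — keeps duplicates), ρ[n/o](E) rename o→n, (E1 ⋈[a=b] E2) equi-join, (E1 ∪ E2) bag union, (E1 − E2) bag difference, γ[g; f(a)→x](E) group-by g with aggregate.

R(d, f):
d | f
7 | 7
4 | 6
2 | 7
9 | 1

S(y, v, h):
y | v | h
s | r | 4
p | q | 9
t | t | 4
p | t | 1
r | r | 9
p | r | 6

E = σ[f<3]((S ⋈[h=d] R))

σ filters on f, owned by the right side.
E' = (S ⋈[h=d] σ[f<3](R))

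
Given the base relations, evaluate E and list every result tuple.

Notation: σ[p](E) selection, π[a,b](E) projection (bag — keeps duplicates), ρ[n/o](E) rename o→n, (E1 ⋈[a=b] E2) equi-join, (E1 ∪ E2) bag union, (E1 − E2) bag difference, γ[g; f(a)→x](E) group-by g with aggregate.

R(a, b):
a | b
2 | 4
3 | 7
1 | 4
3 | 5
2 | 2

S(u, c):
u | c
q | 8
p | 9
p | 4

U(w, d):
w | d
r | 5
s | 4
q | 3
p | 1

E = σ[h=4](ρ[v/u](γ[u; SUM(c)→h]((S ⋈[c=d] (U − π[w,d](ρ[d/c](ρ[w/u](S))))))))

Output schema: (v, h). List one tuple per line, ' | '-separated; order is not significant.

Stepwise |·|:
  S → 3
  U → 4
  S → 3
  ρ[w/u](S) → 3
  ρ[d/c](ρ[w/u](S)) → 3
  π[w,d](ρ[d/c](ρ[w/u](S))) → 3
  (U − π[w,d](ρ[d/c](ρ[w/u](S)))) → 4
  (S ⋈[c=d] (U − π[w,d](ρ[d/c](ρ[w/u](S))))) → 1
  γ[u; SUM(c)→h]((S ⋈[c=d] (U − π[w,d](ρ[d/c](ρ[w/u](S)))))) → 1
  ρ[v/u](γ[u; SUM(c)→h]((S ⋈[c=d] (U − π[w,d](ρ[d/c](ρ[w/u](S))))))) → 1
  σ[h=4](ρ[v/u](γ[u; SUM(c)→h]((S ⋈[c=d] (U − π[w,d](ρ[d/c](ρ[w/u](S)))))))) → 1

== RESULT ==
v | h
p | 4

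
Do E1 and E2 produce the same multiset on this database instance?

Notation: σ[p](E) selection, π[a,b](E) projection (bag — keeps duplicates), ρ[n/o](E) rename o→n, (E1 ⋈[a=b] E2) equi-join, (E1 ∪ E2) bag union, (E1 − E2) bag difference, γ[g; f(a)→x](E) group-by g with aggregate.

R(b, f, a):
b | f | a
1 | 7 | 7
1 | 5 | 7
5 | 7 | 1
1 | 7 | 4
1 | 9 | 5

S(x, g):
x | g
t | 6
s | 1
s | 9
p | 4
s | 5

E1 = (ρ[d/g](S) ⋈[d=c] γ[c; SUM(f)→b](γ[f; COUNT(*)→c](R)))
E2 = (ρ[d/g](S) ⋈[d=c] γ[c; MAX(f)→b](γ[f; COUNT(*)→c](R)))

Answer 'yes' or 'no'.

E1 stepwise |·|:
  S → 5
  ρ[d/g](S) → 5
  R → 5
  γ[f; COUNT(*)→c](R) → 3
  γ[c; SUM(f)→b](γ[f; COUNT(*)→c](R)) → 2
  (ρ[d/g](S) ⋈[d=c] γ[c; SUM(f)→b](γ[f; COUNT(*)→c](R))) → 1
E2 stepwise |·|:
  S → 5
  ρ[d/g](S) → 5
  R → 5
  γ[f; COUNT(*)→c](R) → 3
  γ[c; MAX(f)→b](γ[f; COUNT(*)→c](R)) → 2
  (ρ[d/g](S) ⋈[d=c] γ[c; MAX(f)→b](γ[f; COUNT(*)→c](R))) → 1

E1 result:
x | d | c | b
s | 1 | 1 | 14
E2 result:
x | d | c | b
s | 1 | 1 | 9
Witness: ('s', 1, 1, 14) appears 1× in E1 but 0× in E2.

no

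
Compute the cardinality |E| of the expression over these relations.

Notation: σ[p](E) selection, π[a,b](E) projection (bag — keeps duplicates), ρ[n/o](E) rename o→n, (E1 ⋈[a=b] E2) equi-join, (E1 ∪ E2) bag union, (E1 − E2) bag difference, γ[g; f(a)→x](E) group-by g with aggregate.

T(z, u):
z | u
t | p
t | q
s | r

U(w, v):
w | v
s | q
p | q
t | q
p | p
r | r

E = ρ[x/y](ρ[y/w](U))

Per-node cardinality:
  U → 5
  ρ[y/w](U) → 5
  ρ[x/y](ρ[y/w](U)) → 5

|E| = 5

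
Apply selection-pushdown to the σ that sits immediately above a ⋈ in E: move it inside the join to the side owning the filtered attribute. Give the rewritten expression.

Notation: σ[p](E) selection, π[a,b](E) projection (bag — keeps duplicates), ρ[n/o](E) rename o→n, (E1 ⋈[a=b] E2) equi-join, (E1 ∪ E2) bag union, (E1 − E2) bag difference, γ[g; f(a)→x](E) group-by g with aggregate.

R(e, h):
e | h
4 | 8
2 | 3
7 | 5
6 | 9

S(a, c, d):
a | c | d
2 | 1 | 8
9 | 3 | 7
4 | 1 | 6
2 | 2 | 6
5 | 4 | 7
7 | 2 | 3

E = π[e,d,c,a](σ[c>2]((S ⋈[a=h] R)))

σ filters on c, owned by the left side.
E' = π[e,d,c,a]((σ[c>2](S) ⋈[a=h] R))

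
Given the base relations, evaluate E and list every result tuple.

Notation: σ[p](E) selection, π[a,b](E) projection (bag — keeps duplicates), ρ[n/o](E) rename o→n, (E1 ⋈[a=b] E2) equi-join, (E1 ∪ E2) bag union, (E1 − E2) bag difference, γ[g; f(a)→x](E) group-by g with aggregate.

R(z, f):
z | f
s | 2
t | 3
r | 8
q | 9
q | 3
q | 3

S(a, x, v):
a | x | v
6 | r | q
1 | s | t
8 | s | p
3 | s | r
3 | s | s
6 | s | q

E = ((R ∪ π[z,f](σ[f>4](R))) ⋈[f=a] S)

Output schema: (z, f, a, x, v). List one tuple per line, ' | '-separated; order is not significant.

Row counts bottom-up:
  R → 6
  R → 6
  σ[f>4](R) → 2
  π[z,f](σ[f>4](R)) → 2
  (R ∪ π[z,f](σ[f>4](R))) → 8
  S → 6
  ((R ∪ π[z,f](σ[f>4](R))) ⋈[f=a] S) → 8

== RESULT ==
z | f | a | x | v
q | 3 | 3 | s | r
q | 3 | 3 | s | r
q | 3 | 3 | s | s
q | 3 | 3 | s | s
r | 8 | 8 | s | p
r | 8 | 8 | s | p
t | 3 | 3 | s | r
t | 3 | 3 | s | s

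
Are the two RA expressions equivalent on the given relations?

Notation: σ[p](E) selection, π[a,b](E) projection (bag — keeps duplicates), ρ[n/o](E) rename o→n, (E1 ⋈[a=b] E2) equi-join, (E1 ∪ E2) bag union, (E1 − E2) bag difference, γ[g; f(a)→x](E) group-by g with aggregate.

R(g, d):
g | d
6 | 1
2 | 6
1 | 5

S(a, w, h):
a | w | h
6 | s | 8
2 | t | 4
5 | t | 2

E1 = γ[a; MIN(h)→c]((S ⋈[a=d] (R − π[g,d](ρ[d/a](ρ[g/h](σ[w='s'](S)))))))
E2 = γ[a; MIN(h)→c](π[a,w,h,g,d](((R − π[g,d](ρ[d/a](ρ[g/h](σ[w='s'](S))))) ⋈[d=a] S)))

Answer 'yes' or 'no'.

E1 row counts bottom-up:
  S → 3
  R → 3
  S → 3
  σ[w='s'](S) → 1
  ρ[g/h](σ[w='s'](S)) → 1
  ρ[d/a](ρ[g/h](σ[w='s'](S))) → 1
  π[g,d](ρ[d/a](ρ[g/h](σ[w='s'](S)))) → 1
  (R − π[g,d](ρ[d/a](ρ[g/h](σ[w='s'](S))))) → 3
  (S ⋈[a=d] (R − π[g,d](ρ[d/a](ρ[g/h](σ[w='s'](S)))))) → 2
  γ[a; MIN(h)→c]((S ⋈[a=d] (R − π[g,d](ρ[d/a](ρ[g/h](σ[w='s'](S))))))) → 2
E2 row counts bottom-up:
  R → 3
  S → 3
  σ[w='s'](S) → 1
  ρ[g/h](σ[w='s'](S)) → 1
  ρ[d/a](ρ[g/h](σ[w='s'](S))) → 1
  π[g,d](ρ[d/a](ρ[g/h](σ[w='s'](S)))) → 1
  (R − π[g,d](ρ[d/a](ρ[g/h](σ[w='s'](S))))) → 3
  S → 3
  ((R − π[g,d](ρ[d/a](ρ[g/h](σ[w='s'](S))))) ⋈[d=a] S) → 2
  π[a,w,h,g,d](((R − π[g,d](ρ[d/a](ρ[g/h](σ[w='s'](S))))) ⋈[d=a] S)) → 2
  γ[a; MIN(h)→c](π[a,w,h,g,d](((R − π[g,d](ρ[d/a](ρ[g/h](σ[w='s'](S))))) ⋈[d=a] S))) → 2

E1 and E2 produce the same multiset:
a | c
5 | 2
6 | 8

yes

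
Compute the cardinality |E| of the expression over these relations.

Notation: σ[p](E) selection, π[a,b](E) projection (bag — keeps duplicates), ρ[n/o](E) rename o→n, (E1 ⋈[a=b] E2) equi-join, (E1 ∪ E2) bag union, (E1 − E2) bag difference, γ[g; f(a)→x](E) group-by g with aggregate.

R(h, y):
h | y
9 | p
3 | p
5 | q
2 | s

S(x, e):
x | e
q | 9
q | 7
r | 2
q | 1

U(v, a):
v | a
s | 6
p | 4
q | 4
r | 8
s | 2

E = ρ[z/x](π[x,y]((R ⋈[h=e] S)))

Per-node cardinality:
  R → 4
  S → 4
  (R ⋈[h=e] S) → 2
  π[x,y]((R ⋈[h=e] S)) → 2
  ρ[z/x](π[x,y]((R ⋈[h=e] S))) → 2

|E| = 2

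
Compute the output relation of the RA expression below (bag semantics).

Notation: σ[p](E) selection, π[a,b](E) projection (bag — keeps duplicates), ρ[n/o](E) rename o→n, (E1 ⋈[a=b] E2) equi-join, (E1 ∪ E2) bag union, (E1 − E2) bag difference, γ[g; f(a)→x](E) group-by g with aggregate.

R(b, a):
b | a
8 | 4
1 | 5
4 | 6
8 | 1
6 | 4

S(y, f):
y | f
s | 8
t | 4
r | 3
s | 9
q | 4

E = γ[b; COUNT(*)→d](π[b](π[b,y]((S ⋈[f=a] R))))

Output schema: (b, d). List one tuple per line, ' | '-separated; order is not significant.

Subexpression sizes:
  S → 5
  R → 5
  (S ⋈[f=a] R) → 4
  π[b,y]((S ⋈[f=a] R)) → 4
  π[b](π[b,y]((S ⋈[f=a] R))) → 4
  γ[b; COUNT(*)→d](π[b](π[b,y]((S ⋈[f=a] R)))) → 2

== RESULT ==
b | d
6 | 2
8 | 2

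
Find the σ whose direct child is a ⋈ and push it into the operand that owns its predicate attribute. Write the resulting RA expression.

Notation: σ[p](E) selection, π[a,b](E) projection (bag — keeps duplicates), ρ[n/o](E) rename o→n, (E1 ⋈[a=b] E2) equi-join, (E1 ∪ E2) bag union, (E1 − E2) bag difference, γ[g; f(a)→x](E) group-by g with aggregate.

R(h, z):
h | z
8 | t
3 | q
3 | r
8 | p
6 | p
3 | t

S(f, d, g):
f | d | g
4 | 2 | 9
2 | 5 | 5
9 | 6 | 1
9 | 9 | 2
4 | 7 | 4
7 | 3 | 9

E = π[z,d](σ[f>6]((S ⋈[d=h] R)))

σ filters on f, owned by the left side.
E' = π[z,d]((σ[f>6](S) ⋈[d=h] R))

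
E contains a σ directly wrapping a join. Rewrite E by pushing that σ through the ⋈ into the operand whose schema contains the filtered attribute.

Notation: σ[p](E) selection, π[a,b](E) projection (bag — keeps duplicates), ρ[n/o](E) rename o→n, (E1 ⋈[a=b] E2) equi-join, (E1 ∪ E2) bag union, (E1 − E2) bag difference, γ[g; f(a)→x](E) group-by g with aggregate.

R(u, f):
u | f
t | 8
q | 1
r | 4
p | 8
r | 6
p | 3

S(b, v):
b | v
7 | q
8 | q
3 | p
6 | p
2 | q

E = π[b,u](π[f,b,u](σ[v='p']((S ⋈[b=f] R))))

σ filters on v, owned by the left side.
E' = π[b,u](π[f,b,u]((σ[v='p'](S) ⋈[b=f] R)))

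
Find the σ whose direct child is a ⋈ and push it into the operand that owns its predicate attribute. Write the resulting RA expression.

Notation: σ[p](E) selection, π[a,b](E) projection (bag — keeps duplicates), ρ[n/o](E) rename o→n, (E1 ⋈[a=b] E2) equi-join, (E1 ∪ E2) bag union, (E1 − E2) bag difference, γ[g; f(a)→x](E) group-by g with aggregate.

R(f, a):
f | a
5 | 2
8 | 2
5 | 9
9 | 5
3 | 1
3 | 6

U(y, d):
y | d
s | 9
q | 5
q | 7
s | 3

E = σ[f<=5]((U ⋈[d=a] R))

σ filters on f, owned by the right side.
E' = (U ⋈[d=a] σ[f<=5](R))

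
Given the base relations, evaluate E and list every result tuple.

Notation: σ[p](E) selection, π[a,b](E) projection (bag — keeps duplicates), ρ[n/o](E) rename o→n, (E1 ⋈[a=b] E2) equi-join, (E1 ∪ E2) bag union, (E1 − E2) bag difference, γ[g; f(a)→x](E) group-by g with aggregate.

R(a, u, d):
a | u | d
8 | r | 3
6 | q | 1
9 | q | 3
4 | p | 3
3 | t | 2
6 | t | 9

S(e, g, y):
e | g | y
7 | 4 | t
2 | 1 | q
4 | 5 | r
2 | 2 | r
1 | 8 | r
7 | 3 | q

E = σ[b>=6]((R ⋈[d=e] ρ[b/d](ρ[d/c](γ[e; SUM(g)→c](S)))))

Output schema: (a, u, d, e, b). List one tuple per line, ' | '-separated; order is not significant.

Per-node cardinality:
  R → 6
  S → 6
  γ[e; SUM(g)→c](S) → 4
  ρ[d/c](γ[e; SUM(g)→c](S)) → 4
  ρ[b/d](ρ[d/c](γ[e; SUM(g)→c](S))) → 4
  (R ⋈[d=e] ρ[b/d](ρ[d/c](γ[e; SUM(g)→c](S)))) → 2
  σ[b>=6]((R ⋈[d=e] ρ[b/d](ρ[d/c](γ[e; SUM(g)→c](S))))) → 1

== RESULT ==
a | u | d | e | b
6 | q | 1 | 1 | 8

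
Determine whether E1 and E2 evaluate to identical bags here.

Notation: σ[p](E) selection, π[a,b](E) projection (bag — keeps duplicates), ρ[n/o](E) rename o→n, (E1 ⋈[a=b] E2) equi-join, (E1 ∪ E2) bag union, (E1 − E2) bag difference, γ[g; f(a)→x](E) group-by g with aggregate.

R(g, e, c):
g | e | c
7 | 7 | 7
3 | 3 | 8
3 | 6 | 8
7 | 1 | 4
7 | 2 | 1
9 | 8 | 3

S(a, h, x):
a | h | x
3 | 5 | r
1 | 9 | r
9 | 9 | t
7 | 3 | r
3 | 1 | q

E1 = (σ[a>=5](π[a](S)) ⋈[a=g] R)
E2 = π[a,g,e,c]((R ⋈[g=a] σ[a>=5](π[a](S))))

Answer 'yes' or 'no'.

E1 subexpression sizes:
  S → 5
  π[a](S) → 5
  σ[a>=5](π[a](S)) → 2
  R → 6
  (σ[a>=5](π[a](S)) ⋈[a=g] R) → 4
E2 subexpression sizes:
  R → 6
  S → 5
  π[a](S) → 5
  σ[a>=5](π[a](S)) → 2
  (R ⋈[g=a] σ[a>=5](π[a](S))) → 4
  π[a,g,e,c]((R ⋈[g=a] σ[a>=5](π[a](S)))) → 4

E1 and E2 produce the same multiset:
a | g | e | c
7 | 7 | 1 | 4
7 | 7 | 2 | 1
7 | 7 | 7 | 7
9 | 9 | 8 | 3

yes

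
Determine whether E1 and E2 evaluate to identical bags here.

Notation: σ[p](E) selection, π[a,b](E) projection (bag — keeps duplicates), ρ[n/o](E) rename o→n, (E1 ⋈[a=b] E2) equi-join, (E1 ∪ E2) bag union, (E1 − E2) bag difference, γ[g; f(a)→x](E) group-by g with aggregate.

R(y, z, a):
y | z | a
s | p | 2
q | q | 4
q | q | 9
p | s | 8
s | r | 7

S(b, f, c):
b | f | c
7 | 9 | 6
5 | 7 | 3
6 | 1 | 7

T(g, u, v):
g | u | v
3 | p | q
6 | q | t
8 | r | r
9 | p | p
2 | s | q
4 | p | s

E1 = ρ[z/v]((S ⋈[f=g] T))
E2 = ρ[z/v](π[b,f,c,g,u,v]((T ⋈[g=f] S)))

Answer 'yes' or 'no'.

E1 stepwise |·|:
  S → 3
  T → 6
  (S ⋈[f=g] T) → 1
  ρ[z/v]((S ⋈[f=g] T)) → 1
E2 stepwise |·|:
  T → 6
  S → 3
  (T ⋈[g=f] S) → 1
  π[b,f,c,g,u,v]((T ⋈[g=f] S)) → 1
  ρ[z/v](π[b,f,c,g,u,v]((T ⋈[g=f] S))) → 1

E1 and E2 produce the same multiset:
b | f | c | g | u | z
7 | 9 | 6 | 9 | p | p

yes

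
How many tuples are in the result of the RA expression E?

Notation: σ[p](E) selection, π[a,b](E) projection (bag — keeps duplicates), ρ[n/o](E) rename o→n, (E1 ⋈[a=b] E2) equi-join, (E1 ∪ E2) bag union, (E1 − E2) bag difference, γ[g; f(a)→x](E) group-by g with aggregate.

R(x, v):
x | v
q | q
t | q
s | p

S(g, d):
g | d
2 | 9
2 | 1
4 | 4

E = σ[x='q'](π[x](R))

Stepwise |·|:
  R → 3
  π[x](R) → 3
  σ[x='q'](π[x](R)) → 1

|E| = 1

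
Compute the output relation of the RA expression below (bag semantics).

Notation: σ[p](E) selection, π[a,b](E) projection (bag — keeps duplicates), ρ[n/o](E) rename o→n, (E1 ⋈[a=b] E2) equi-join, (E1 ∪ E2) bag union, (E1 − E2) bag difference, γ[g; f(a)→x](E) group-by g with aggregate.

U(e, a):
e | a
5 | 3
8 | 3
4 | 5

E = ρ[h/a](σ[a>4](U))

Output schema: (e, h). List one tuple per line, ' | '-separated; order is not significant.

Stepwise |·|:
  U → 3
  σ[a>4](U) → 1
  ρ[h/a](σ[a>4](U)) → 1

== RESULT ==
e | h
4 | 5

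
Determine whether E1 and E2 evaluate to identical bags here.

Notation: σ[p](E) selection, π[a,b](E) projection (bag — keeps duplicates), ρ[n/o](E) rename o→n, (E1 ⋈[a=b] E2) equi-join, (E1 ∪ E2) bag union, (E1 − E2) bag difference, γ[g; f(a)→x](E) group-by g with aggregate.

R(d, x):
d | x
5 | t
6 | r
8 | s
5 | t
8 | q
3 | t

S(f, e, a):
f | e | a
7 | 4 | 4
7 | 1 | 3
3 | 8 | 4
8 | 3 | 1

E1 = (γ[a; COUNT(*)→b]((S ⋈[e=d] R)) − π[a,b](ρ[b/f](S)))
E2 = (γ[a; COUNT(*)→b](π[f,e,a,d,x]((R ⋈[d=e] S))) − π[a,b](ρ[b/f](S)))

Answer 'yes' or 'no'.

E1 subexpression sizes:
  S → 4
  R → 6
  (S ⋈[e=d] R) → 3
  γ[a; COUNT(*)→b]((S ⋈[e=d] R)) → 2
  S → 4
  ρ[b/f](S) → 4
  π[a,b](ρ[b/f](S)) → 4
  (γ[a; COUNT(*)→b]((S ⋈[e=d] R)) − π[a,b](ρ[b/f](S))) → 2
E2 subexpression sizes:
  R → 6
  S → 4
  (R ⋈[d=e] S) → 3
  π[f,e,a,d,x]((R ⋈[d=e] S)) → 3
  γ[a; COUNT(*)→b](π[f,e,a,d,x]((R ⋈[d=e] S))) → 2
  S → 4
  ρ[b/f](S) → 4
  π[a,b](ρ[b/f](S)) → 4
  (γ[a; COUNT(*)→b](π[f,e,a,d,x]((R ⋈[d=e] S))) − π[a,b](ρ[b/f](S))) → 2

E1 and E2 produce the same multiset:
a | b
1 | 1
4 | 2

yes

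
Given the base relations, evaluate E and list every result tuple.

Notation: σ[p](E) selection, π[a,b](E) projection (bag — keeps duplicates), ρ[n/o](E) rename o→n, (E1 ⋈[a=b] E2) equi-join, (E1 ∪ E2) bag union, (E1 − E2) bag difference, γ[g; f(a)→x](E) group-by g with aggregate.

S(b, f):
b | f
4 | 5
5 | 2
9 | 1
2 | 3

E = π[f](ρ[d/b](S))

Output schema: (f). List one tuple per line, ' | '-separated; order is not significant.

Stepwise |·|:
  S → 4
  ρ[d/b](S) → 4
  π[f](ρ[d/b](S)) → 4

== RESULT ==
f
1
2
3
5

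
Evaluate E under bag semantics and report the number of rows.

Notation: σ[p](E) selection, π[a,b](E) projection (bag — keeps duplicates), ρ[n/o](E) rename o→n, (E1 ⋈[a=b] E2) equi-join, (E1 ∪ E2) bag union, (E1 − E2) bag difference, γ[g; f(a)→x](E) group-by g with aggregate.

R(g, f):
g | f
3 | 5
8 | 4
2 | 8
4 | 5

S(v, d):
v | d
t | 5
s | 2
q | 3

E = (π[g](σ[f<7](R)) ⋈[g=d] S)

Row counts bottom-up:
  R → 4
  σ[f<7](R) → 3
  π[g](σ[f<7](R)) → 3
  S → 3
  (π[g](σ[f<7](R)) ⋈[g=d] S) → 1

|E| = 1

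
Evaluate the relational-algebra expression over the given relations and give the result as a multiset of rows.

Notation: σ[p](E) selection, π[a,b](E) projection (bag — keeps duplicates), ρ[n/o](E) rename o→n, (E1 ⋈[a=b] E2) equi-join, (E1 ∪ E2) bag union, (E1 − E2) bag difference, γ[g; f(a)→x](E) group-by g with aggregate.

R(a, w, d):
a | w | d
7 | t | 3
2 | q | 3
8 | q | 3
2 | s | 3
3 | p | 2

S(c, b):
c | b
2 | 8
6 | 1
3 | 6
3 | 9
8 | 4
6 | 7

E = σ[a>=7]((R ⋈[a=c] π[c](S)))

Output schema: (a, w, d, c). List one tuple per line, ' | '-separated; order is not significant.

Row counts bottom-up:
  R → 5
  S → 6
  π[c](S) → 6
  (R ⋈[a=c] π[c](S)) → 5
  σ[a>=7]((R ⋈[a=c] π[c](S))) → 1

== RESULT ==
a | w | d | c
8 | q | 3 | 8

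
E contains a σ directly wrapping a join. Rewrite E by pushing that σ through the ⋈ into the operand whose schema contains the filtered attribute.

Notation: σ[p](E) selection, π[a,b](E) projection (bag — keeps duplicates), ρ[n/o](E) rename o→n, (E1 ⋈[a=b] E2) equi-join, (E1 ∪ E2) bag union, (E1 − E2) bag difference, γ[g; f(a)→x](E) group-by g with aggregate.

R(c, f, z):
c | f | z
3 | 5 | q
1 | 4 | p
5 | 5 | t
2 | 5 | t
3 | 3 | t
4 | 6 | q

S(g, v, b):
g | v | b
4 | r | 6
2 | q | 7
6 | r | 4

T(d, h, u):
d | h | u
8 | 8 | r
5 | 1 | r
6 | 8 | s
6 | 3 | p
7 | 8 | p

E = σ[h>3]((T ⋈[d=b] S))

σ filters on h, owned by the left side.
E' = (σ[h>3](T) ⋈[d=b] S)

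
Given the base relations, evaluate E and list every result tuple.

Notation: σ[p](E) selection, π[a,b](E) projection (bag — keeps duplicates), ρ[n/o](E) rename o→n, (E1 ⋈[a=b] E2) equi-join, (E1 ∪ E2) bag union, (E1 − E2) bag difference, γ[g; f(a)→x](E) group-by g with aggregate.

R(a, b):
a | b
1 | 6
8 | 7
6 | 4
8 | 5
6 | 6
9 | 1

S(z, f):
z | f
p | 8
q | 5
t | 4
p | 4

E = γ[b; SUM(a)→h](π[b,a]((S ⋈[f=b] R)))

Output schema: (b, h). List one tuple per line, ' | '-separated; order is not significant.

Per-node cardinality:
  S → 4
  R → 6
  (S ⋈[f=b] R) → 3
  π[b,a]((S ⋈[f=b] R)) → 3
  γ[b; SUM(a)→h](π[b,a]((S ⋈[f=b] R))) → 2

== RESULT ==
b | h
4 | 12
5 | 8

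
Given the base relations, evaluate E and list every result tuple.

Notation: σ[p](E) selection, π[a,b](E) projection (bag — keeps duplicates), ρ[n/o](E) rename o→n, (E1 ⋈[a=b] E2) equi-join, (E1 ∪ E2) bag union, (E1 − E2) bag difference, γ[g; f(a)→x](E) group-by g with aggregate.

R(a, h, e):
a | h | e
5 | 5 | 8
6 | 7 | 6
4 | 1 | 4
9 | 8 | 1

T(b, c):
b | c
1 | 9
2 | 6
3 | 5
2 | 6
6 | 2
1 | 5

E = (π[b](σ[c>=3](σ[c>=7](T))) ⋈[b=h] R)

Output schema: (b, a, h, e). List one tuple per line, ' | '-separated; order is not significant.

Per-node cardinality:
  T → 6
  σ[c>=7](T) → 1
  σ[c>=3](σ[c>=7](T)) → 1
  π[b](σ[c>=3](σ[c>=7](T))) → 1
  R → 4
  (π[b](σ[c>=3](σ[c>=7](T))) ⋈[b=h] R) → 1

== RESULT ==
b | a | h | e
1 | 4 | 1 | 4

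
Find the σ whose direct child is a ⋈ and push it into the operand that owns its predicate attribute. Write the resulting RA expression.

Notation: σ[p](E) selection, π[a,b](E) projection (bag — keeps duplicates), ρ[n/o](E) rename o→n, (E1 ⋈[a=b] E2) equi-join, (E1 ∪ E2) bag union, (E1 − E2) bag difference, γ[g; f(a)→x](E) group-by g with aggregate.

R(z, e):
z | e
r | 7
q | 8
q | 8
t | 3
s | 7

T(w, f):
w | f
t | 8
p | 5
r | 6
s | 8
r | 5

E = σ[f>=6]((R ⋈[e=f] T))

σ filters on f, owned by the right side.
E' = (R ⋈[e=f] σ[f>=6](T))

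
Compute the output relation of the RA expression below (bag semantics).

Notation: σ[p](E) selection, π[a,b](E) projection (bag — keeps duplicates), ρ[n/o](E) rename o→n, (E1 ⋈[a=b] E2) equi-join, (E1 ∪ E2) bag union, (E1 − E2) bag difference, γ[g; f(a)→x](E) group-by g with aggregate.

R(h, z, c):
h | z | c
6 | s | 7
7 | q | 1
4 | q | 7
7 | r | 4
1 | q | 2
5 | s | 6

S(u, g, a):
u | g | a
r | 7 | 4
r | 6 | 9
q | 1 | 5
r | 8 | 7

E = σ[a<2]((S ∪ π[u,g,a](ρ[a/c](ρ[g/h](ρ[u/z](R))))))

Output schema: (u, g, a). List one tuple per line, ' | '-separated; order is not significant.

Per-node cardinality:
  S → 4
  R → 6
  ρ[u/z](R) → 6
  ρ[g/h](ρ[u/z](R)) → 6
  ρ[a/c](ρ[g/h](ρ[u/z](R))) → 6
  π[u,g,a](ρ[a/c](ρ[g/h](ρ[u/z](R)))) → 6
  (S ∪ π[u,g,a](ρ[a/c](ρ[g/h](ρ[u/z](R))))) → 10
  σ[a<2]((S ∪ π[u,g,a](ρ[a/c](ρ[g/h](ρ[u/z](R)))))) → 1

== RESULT ==
u | g | a
q | 7 | 1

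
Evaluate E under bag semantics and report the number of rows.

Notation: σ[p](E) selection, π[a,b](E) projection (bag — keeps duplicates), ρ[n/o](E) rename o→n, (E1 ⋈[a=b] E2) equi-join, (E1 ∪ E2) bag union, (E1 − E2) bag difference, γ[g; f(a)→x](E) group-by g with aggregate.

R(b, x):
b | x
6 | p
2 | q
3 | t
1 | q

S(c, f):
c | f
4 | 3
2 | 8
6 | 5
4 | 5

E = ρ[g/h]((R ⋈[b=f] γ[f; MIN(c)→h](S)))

Row counts bottom-up:
  R → 4
  S → 4
  γ[f; MIN(c)→h](S) → 3
  (R ⋈[b=f] γ[f; MIN(c)→h](S)) → 1
  ρ[g/h]((R ⋈[b=f] γ[f; MIN(c)→h](S))) → 1

|E| = 1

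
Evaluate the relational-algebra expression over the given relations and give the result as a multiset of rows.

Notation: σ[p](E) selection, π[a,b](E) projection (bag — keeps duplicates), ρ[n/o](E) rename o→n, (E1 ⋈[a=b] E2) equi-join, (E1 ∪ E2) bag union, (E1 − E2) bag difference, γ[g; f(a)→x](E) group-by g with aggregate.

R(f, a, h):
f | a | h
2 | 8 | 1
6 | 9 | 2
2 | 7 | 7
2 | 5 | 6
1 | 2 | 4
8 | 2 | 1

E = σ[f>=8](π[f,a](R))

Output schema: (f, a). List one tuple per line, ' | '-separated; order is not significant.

Stepwise |·|:
  R → 6
  π[f,a](R) → 6
  σ[f>=8](π[f,a](R)) → 1

== RESULT ==
f | a
8 | 2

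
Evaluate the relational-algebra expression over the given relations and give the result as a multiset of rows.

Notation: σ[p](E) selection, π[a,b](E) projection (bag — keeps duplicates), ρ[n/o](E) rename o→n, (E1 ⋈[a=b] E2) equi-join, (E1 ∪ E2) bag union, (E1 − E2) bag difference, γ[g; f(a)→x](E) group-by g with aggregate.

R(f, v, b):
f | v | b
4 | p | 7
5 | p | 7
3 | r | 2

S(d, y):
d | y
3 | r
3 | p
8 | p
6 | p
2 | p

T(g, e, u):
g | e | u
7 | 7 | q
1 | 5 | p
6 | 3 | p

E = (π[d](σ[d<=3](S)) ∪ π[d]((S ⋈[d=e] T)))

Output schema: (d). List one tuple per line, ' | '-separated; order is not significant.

Stepwise |·|:
  S → 5
  σ[d<=3](S) → 3
  π[d](σ[d<=3](S)) → 3
  S → 5
  T → 3
  (S ⋈[d=e] T) → 2
  π[d]((S ⋈[d=e] T)) → 2
  (π[d](σ[d<=3](S)) ∪ π[d]((S ⋈[d=e] T))) → 5

== RESULT ==
d
2
3
3
3
3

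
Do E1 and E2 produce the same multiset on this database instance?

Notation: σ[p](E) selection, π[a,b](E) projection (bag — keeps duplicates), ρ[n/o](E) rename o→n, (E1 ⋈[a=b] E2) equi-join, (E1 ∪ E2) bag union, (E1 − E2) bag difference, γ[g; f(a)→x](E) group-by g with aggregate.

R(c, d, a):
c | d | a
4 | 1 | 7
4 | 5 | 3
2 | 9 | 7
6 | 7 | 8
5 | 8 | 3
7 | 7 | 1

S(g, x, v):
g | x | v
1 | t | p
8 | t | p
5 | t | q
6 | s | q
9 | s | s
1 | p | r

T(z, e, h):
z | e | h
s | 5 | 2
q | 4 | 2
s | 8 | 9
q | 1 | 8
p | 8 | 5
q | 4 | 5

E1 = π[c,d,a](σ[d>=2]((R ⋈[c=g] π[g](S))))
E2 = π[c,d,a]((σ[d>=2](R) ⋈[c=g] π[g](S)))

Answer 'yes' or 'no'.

E1 per-node cardinality:
  R → 6
  S → 6
  π[g](S) → 6
  (R ⋈[c=g] π[g](S)) → 2
  σ[d>=2]((R ⋈[c=g] π[g](S))) → 2
  π[c,d,a](σ[d>=2]((R ⋈[c=g] π[g](S)))) → 2
E2 per-node cardinality:
  R → 6
  σ[d>=2](R) → 5
  S → 6
  π[g](S) → 6
  (σ[d>=2](R) ⋈[c=g] π[g](S)) → 2
  π[c,d,a]((σ[d>=2](R) ⋈[c=g] π[g](S))) → 2

E1 and E2 produce the same multiset:
c | d | a
5 | 8 | 3
6 | 7 | 8

yes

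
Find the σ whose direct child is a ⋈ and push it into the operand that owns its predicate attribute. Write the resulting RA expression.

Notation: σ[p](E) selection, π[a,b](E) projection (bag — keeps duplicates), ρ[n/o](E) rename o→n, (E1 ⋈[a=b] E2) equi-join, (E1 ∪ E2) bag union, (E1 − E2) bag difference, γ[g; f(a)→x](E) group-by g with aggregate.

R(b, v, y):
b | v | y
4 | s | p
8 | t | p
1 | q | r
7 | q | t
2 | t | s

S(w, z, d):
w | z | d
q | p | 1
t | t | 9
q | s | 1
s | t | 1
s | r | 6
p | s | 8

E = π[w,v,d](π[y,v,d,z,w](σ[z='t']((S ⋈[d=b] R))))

σ filters on z, owned by the left side.
E' = π[w,v,d](π[y,v,d,z,w]((σ[z='t'](S) ⋈[d=b] R)))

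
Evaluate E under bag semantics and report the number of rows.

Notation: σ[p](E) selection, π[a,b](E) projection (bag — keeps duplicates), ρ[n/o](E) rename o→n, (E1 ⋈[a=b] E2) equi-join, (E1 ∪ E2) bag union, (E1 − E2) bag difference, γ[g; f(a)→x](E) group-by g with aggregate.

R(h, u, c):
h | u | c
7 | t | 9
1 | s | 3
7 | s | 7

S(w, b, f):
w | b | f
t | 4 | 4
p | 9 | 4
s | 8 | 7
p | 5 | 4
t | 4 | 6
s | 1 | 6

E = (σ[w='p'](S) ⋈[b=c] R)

Row counts bottom-up:
  S → 6
  σ[w='p'](S) → 2
  R → 3
  (σ[w='p'](S) ⋈[b=c] R) → 1

|E| = 1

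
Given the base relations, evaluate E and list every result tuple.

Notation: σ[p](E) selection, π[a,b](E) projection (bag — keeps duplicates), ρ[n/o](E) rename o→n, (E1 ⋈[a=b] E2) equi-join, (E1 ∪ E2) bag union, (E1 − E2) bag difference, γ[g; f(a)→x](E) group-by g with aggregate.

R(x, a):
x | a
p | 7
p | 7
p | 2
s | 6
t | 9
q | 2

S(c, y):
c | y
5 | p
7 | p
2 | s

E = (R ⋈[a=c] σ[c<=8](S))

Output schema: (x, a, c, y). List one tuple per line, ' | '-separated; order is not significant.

Row counts bottom-up:
  R → 6
  S → 3
  σ[c<=8](S) → 3
  (R ⋈[a=c] σ[c<=8](S)) → 4

== RESULT ==
x | a | c | y
p | 2 | 2 | s
p | 7 | 7 | p
p | 7 | 7 | p
q | 2 | 2 | s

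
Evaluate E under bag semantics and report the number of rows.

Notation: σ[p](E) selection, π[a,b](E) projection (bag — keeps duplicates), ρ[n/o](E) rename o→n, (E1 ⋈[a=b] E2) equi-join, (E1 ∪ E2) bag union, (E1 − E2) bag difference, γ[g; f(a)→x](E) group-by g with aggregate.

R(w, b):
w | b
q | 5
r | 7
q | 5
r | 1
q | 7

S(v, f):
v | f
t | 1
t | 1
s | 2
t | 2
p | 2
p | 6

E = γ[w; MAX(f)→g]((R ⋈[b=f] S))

Row counts bottom-up:
  R → 5
  S → 6
  (R ⋈[b=f] S) → 2
  γ[w; MAX(f)→g]((R ⋈[b=f] S)) → 1

|E| = 1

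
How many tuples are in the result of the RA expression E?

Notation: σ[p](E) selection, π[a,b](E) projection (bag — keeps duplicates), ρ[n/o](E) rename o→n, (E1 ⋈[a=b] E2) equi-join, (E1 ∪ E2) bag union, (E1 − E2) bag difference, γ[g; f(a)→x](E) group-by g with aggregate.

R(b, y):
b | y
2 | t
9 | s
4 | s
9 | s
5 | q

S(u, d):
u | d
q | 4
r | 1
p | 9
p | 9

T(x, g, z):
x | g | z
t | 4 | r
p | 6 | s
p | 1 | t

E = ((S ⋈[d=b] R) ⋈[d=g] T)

Per-node cardinality:
  S → 4
  R → 5
  (S ⋈[d=b] R) → 5
  T → 3
  ((S ⋈[d=b] R) ⋈[d=g] T) → 1

|E| = 1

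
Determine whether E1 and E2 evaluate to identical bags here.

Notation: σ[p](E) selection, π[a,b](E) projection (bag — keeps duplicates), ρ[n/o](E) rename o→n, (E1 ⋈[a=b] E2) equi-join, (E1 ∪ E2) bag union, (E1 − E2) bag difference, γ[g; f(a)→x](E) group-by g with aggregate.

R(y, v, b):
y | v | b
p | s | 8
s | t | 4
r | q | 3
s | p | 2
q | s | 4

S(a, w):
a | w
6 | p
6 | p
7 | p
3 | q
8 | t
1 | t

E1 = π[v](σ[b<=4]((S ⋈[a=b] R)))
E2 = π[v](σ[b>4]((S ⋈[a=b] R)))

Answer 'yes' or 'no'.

E1 stepwise |·|:
  S → 6
  R → 5
  (S ⋈[a=b] R) → 2
  σ[b<=4]((S ⋈[a=b] R)) → 1
  π[v](σ[b<=4]((S ⋈[a=b] R))) → 1
E2 stepwise |·|:
  S → 6
  R → 5
  (S ⋈[a=b] R) → 2
  σ[b>4]((S ⋈[a=b] R)) → 1
  π[v](σ[b>4]((S ⋈[a=b] R))) → 1

E1 result:
v
q
E2 result:
v
s
Witness: ('q',) appears 1× in E1 but 0× in E2.

no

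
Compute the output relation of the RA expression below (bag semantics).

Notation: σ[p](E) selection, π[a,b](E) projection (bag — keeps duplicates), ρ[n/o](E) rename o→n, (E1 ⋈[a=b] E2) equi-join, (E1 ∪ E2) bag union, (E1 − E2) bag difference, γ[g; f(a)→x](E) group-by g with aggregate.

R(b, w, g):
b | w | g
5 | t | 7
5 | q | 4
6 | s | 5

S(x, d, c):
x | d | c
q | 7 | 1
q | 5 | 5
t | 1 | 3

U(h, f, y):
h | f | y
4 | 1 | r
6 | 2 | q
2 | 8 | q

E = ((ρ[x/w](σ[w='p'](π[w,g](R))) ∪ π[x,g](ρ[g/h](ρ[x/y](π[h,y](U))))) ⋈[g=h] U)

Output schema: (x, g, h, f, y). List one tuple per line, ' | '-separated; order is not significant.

Stepwise |·|:
  R → 3
  π[w,g](R) → 3
  σ[w='p'](π[w,g](R)) → 0
  ρ[x/w](σ[w='p'](π[w,g](R))) → 0
  U → 3
  π[h,y](U) → 3
  ρ[x/y](π[h,y](U)) → 3
  ρ[g/h](ρ[x/y](π[h,y](U))) → 3
  π[x,g](ρ[g/h](ρ[x/y](π[h,y](U)))) → 3
  (ρ[x/w](σ[w='p'](π[w,g](R))) ∪ π[x,g](ρ[g/h](ρ[x/y](π[h,y](U))))) → 3
  U → 3
  ((ρ[x/w](σ[w='p'](π[w,g](R))) ∪ π[x,g](ρ[g/h](ρ[x/y](π[h,y](U))))) ⋈[g=h] U) → 3

== RESULT ==
x | g | h | f | y
q | 2 | 2 | 8 | q
q | 6 | 6 | 2 | q
r | 4 | 4 | 1 | r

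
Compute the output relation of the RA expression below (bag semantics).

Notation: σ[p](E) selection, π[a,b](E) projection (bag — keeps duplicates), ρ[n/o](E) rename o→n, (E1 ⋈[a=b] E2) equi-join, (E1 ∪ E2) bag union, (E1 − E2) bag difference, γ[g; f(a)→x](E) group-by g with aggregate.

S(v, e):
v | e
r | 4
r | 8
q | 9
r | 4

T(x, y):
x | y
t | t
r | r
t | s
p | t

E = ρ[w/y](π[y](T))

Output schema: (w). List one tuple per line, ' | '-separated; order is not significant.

Per-node cardinality:
  T → 4
  π[y](T) → 4
  ρ[w/y](π[y](T)) → 4

== RESULT ==
w
r
s
t
t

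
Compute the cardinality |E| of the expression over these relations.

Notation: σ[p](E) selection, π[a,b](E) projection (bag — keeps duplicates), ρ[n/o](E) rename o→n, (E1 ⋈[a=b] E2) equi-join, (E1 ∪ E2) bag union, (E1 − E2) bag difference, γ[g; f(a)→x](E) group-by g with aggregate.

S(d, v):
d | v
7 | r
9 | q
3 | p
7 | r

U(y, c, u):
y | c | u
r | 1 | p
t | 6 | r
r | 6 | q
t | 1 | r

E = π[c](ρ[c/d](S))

Subexpression sizes:
  S → 4
  ρ[c/d](S) → 4
  π[c](ρ[c/d](S)) → 4

|E| = 4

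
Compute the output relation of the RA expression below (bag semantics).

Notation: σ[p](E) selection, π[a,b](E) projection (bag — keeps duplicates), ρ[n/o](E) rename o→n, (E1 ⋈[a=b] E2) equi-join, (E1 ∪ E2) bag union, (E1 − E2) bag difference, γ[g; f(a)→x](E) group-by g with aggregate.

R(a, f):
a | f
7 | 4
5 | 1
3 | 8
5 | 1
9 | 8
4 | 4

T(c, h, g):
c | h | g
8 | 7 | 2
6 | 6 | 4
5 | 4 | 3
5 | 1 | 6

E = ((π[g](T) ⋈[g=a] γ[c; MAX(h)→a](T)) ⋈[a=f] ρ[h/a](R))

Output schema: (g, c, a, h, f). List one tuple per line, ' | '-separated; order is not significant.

Per-node cardinality:
  T → 4
  π[g](T) → 4
  T → 4
  γ[c; MAX(h)→a](T) → 3
  (π[g](T) ⋈[g=a] γ[c; MAX(h)→a](T)) → 2
  R → 6
  ρ[h/a](R) → 6
  ((π[g](T) ⋈[g=a] γ[c; MAX(h)→a](T)) ⋈[a=f] ρ[h/a](R)) → 2

== RESULT ==
g | c | a | h | f
4 | 5 | 4 | 4 | 4
4 | 5 | 4 | 7 | 4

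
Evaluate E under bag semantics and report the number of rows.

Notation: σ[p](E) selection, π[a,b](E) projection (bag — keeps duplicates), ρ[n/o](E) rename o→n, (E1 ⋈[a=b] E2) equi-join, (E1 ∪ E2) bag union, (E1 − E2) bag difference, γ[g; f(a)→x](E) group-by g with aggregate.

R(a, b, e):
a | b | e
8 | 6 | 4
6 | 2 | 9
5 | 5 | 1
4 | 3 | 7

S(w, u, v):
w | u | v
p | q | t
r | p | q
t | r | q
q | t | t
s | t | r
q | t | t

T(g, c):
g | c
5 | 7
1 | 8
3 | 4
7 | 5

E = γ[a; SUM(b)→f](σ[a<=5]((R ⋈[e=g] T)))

Subexpression sizes:
  R → 4
  T → 4
  (R ⋈[e=g] T) → 2
  σ[a<=5]((R ⋈[e=g] T)) → 2
  γ[a; SUM(b)→f](σ[a<=5]((R ⋈[e=g] T))) → 2

|E| = 2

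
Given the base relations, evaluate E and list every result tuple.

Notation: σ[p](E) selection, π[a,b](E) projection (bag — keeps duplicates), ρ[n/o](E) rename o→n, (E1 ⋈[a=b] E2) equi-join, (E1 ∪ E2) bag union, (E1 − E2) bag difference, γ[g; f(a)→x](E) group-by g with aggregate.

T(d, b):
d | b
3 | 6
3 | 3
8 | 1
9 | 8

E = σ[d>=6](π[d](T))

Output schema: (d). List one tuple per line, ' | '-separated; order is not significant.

Stepwise |·|:
  T → 4
  π[d](T) → 4
  σ[d>=6](π[d](T)) → 2

== RESULT ==
d
8
9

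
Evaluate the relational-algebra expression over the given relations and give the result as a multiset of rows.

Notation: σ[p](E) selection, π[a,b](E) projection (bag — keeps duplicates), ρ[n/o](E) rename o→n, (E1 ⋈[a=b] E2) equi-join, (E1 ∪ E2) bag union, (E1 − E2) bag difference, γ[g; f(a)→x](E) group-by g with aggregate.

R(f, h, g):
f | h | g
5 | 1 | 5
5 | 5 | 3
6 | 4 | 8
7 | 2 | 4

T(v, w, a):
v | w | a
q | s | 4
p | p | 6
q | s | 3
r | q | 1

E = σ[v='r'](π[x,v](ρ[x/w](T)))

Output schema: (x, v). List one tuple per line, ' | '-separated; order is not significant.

Row counts bottom-up:
  T → 4
  ρ[x/w](T) → 4
  π[x,v](ρ[x/w](T)) → 4
  σ[v='r'](π[x,v](ρ[x/w](T))) → 1

== RESULT ==
x | v
q | r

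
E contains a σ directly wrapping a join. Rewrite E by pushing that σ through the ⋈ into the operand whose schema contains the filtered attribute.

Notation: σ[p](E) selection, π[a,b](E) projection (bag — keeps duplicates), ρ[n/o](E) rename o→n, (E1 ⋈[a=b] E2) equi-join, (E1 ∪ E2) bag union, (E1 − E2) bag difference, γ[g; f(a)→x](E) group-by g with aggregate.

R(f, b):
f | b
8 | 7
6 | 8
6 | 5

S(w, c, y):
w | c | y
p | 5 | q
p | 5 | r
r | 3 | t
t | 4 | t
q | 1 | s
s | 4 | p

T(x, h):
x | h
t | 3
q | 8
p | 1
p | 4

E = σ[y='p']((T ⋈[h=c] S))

σ filters on y, owned by the right side.
E' = (T ⋈[h=c] σ[y='p'](S))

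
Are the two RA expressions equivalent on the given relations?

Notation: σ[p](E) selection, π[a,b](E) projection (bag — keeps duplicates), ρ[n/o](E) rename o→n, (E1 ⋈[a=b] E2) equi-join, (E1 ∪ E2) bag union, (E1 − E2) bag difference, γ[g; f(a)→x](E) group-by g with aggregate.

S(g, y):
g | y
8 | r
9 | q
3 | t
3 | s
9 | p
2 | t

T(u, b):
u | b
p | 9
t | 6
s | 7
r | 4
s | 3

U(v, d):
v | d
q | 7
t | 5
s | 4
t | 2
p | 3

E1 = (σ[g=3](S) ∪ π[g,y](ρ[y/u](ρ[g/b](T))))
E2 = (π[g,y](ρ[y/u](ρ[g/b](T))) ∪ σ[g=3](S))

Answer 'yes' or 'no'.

E1 per-node cardinality:
  S → 6
  σ[g=3](S) → 2
  T → 5
  ρ[g/b](T) → 5
  ρ[y/u](ρ[g/b](T)) → 5
  π[g,y](ρ[y/u](ρ[g/b](T))) → 5
  (σ[g=3](S) ∪ π[g,y](ρ[y/u](ρ[g/b](T)))) → 7
E2 per-node cardinality:
  T → 5
  ρ[g/b](T) → 5
  ρ[y/u](ρ[g/b](T)) → 5
  π[g,y](ρ[y/u](ρ[g/b](T))) → 5
  S → 6
  σ[g=3](S) → 2
  (π[g,y](ρ[y/u](ρ[g/b](T))) ∪ σ[g=3](S)) → 7

E1 and E2 produce the same multiset:
g | y
3 | s
3 | s
3 | t
4 | r
6 | t
7 | s
9 | p

yes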